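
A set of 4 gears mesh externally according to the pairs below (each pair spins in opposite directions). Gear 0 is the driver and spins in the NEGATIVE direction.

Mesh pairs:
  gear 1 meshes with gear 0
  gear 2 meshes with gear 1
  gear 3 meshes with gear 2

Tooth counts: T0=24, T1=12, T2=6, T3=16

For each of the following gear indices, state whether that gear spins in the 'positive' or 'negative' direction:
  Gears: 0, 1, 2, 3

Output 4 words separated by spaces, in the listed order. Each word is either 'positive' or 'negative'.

Gear 0 (driver): negative (depth 0)
  gear 1: meshes with gear 0 -> depth 1 -> positive (opposite of gear 0)
  gear 2: meshes with gear 1 -> depth 2 -> negative (opposite of gear 1)
  gear 3: meshes with gear 2 -> depth 3 -> positive (opposite of gear 2)
Queried indices 0, 1, 2, 3 -> negative, positive, negative, positive

Answer: negative positive negative positive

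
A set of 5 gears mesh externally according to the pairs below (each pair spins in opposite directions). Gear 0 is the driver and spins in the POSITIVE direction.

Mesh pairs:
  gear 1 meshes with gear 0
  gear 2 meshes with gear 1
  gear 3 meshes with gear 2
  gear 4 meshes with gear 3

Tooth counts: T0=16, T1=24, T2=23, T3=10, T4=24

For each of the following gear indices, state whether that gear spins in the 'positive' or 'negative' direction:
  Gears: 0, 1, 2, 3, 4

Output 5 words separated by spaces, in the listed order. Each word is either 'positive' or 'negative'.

Gear 0 (driver): positive (depth 0)
  gear 1: meshes with gear 0 -> depth 1 -> negative (opposite of gear 0)
  gear 2: meshes with gear 1 -> depth 2 -> positive (opposite of gear 1)
  gear 3: meshes with gear 2 -> depth 3 -> negative (opposite of gear 2)
  gear 4: meshes with gear 3 -> depth 4 -> positive (opposite of gear 3)
Queried indices 0, 1, 2, 3, 4 -> positive, negative, positive, negative, positive

Answer: positive negative positive negative positive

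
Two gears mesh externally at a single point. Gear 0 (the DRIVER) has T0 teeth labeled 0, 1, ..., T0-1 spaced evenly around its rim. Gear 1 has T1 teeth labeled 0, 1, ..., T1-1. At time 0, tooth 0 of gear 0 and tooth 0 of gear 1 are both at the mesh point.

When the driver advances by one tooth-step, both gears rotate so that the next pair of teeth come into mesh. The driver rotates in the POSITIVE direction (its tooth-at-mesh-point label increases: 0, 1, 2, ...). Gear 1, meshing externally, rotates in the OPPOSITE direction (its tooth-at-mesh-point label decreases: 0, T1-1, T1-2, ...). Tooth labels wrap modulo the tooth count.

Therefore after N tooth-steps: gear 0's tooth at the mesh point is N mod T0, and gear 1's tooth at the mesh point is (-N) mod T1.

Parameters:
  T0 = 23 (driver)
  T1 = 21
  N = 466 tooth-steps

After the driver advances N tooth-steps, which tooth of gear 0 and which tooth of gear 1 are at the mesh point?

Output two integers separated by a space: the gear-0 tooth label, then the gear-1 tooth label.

Gear 0 (driver, T0=23): tooth at mesh = N mod T0
  466 = 20 * 23 + 6, so 466 mod 23 = 6
  gear 0 tooth = 6
Gear 1 (driven, T1=21): tooth at mesh = (-N) mod T1
  466 = 22 * 21 + 4, so 466 mod 21 = 4
  (-466) mod 21 = (-4) mod 21 = 21 - 4 = 17
Mesh after 466 steps: gear-0 tooth 6 meets gear-1 tooth 17

Answer: 6 17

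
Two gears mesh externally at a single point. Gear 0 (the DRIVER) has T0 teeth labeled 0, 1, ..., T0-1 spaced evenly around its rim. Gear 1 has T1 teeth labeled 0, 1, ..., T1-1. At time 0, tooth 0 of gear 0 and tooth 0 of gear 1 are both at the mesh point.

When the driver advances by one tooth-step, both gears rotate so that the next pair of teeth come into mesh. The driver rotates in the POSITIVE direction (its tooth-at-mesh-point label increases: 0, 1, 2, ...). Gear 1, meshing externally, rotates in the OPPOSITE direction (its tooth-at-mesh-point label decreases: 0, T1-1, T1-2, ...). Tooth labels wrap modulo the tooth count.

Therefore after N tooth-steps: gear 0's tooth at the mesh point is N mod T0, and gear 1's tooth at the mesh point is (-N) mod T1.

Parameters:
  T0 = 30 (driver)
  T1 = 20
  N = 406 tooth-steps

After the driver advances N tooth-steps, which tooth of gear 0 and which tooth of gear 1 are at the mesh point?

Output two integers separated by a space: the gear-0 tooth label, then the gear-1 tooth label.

Answer: 16 14

Derivation:
Gear 0 (driver, T0=30): tooth at mesh = N mod T0
  406 = 13 * 30 + 16, so 406 mod 30 = 16
  gear 0 tooth = 16
Gear 1 (driven, T1=20): tooth at mesh = (-N) mod T1
  406 = 20 * 20 + 6, so 406 mod 20 = 6
  (-406) mod 20 = (-6) mod 20 = 20 - 6 = 14
Mesh after 406 steps: gear-0 tooth 16 meets gear-1 tooth 14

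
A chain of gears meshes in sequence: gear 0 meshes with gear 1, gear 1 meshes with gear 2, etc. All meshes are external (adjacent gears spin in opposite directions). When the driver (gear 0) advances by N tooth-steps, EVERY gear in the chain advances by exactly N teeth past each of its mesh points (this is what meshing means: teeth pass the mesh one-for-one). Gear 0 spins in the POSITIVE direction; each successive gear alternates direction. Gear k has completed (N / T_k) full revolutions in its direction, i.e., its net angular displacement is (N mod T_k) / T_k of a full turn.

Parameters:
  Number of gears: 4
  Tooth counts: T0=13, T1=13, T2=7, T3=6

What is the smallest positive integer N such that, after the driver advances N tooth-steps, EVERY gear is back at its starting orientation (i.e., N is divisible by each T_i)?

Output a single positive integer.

Answer: 546

Derivation:
Gear k returns to start when N is a multiple of T_k.
All gears at start simultaneously when N is a common multiple of [13, 13, 7, 6]; the smallest such N is lcm(13, 13, 7, 6).
Start: lcm = T0 = 13
Fold in T1=13: gcd(13, 13) = 13; lcm(13, 13) = 13 * 13 / 13 = 169 / 13 = 13
Fold in T2=7: gcd(13, 7) = 1; lcm(13, 7) = 13 * 7 / 1 = 91 / 1 = 91
Fold in T3=6: gcd(91, 6) = 1; lcm(91, 6) = 91 * 6 / 1 = 546 / 1 = 546
Full cycle length = 546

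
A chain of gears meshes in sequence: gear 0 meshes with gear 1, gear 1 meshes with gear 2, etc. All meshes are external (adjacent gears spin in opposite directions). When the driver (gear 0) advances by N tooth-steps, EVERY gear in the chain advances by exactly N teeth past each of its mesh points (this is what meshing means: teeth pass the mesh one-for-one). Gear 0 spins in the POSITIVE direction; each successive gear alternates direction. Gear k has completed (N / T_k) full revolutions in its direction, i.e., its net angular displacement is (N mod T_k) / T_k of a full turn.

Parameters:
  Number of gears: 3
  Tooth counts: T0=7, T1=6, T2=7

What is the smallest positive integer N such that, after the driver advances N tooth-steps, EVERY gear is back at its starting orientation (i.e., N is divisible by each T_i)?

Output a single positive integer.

Gear k returns to start when N is a multiple of T_k.
All gears at start simultaneously when N is a common multiple of [7, 6, 7]; the smallest such N is lcm(7, 6, 7).
Start: lcm = T0 = 7
Fold in T1=6: gcd(7, 6) = 1; lcm(7, 6) = 7 * 6 / 1 = 42 / 1 = 42
Fold in T2=7: gcd(42, 7) = 7; lcm(42, 7) = 42 * 7 / 7 = 294 / 7 = 42
Full cycle length = 42

Answer: 42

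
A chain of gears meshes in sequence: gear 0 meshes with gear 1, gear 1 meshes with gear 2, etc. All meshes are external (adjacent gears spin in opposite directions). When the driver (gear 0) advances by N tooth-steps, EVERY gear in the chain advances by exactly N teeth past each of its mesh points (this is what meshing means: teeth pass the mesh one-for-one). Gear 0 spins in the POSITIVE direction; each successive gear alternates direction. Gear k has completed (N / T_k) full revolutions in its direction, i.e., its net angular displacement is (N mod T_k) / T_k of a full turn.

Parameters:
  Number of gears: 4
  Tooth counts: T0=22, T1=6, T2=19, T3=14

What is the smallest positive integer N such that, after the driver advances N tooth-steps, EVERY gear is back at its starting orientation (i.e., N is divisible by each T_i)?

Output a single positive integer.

Answer: 8778

Derivation:
Gear k returns to start when N is a multiple of T_k.
All gears at start simultaneously when N is a common multiple of [22, 6, 19, 14]; the smallest such N is lcm(22, 6, 19, 14).
Start: lcm = T0 = 22
Fold in T1=6: gcd(22, 6) = 2; lcm(22, 6) = 22 * 6 / 2 = 132 / 2 = 66
Fold in T2=19: gcd(66, 19) = 1; lcm(66, 19) = 66 * 19 / 1 = 1254 / 1 = 1254
Fold in T3=14: gcd(1254, 14) = 2; lcm(1254, 14) = 1254 * 14 / 2 = 17556 / 2 = 8778
Full cycle length = 8778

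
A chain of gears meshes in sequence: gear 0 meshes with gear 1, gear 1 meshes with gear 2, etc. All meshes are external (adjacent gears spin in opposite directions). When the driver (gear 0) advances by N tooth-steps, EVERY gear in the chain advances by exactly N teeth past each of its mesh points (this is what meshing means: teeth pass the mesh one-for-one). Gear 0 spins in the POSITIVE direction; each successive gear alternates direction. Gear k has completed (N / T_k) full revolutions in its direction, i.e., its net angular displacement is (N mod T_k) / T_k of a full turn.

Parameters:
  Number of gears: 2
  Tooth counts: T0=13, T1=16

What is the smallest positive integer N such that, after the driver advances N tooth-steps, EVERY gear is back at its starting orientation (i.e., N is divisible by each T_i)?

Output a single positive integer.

Gear k returns to start when N is a multiple of T_k.
All gears at start simultaneously when N is a common multiple of [13, 16]; the smallest such N is lcm(13, 16).
Start: lcm = T0 = 13
Fold in T1=16: gcd(13, 16) = 1; lcm(13, 16) = 13 * 16 / 1 = 208 / 1 = 208
Full cycle length = 208

Answer: 208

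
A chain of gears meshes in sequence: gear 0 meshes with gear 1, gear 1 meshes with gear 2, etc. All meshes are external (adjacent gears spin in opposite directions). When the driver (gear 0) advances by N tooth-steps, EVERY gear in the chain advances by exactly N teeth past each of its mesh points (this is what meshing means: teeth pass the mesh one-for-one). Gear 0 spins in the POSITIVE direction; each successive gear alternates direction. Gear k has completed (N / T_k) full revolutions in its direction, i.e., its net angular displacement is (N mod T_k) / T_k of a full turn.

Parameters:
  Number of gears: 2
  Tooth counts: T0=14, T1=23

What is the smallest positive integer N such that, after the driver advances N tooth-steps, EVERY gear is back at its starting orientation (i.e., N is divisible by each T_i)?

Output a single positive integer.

Answer: 322

Derivation:
Gear k returns to start when N is a multiple of T_k.
All gears at start simultaneously when N is a common multiple of [14, 23]; the smallest such N is lcm(14, 23).
Start: lcm = T0 = 14
Fold in T1=23: gcd(14, 23) = 1; lcm(14, 23) = 14 * 23 / 1 = 322 / 1 = 322
Full cycle length = 322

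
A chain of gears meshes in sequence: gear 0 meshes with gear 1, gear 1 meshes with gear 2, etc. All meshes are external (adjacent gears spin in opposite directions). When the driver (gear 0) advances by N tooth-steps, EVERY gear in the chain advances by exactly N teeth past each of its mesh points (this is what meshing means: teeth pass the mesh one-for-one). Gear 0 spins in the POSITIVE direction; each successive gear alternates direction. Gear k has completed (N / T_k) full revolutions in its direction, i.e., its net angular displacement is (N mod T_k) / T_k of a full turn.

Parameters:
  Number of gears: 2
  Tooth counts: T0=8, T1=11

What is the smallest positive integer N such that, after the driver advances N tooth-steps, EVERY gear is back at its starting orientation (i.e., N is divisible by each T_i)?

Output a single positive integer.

Answer: 88

Derivation:
Gear k returns to start when N is a multiple of T_k.
All gears at start simultaneously when N is a common multiple of [8, 11]; the smallest such N is lcm(8, 11).
Start: lcm = T0 = 8
Fold in T1=11: gcd(8, 11) = 1; lcm(8, 11) = 8 * 11 / 1 = 88 / 1 = 88
Full cycle length = 88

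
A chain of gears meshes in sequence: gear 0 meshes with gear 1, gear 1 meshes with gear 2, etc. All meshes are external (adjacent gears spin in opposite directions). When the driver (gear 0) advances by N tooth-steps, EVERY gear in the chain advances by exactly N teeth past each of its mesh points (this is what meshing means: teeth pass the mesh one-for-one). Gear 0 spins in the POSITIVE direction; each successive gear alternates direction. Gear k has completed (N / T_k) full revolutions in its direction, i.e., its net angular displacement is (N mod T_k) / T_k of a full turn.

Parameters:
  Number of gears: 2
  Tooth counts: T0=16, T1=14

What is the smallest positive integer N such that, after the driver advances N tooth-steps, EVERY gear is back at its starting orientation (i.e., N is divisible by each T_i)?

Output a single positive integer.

Gear k returns to start when N is a multiple of T_k.
All gears at start simultaneously when N is a common multiple of [16, 14]; the smallest such N is lcm(16, 14).
Start: lcm = T0 = 16
Fold in T1=14: gcd(16, 14) = 2; lcm(16, 14) = 16 * 14 / 2 = 224 / 2 = 112
Full cycle length = 112

Answer: 112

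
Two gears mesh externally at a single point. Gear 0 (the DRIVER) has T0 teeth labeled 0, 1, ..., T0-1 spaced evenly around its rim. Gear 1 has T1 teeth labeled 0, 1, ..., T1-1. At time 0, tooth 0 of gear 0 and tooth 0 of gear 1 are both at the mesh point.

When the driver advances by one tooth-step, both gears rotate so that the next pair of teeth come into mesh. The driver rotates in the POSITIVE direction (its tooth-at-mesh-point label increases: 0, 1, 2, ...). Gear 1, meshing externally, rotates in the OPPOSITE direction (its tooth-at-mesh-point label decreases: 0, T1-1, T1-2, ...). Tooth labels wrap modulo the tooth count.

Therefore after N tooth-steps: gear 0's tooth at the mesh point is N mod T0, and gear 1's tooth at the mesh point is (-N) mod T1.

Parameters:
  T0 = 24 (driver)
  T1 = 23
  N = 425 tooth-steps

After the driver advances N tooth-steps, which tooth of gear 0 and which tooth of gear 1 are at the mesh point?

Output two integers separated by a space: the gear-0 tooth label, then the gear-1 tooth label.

Gear 0 (driver, T0=24): tooth at mesh = N mod T0
  425 = 17 * 24 + 17, so 425 mod 24 = 17
  gear 0 tooth = 17
Gear 1 (driven, T1=23): tooth at mesh = (-N) mod T1
  425 = 18 * 23 + 11, so 425 mod 23 = 11
  (-425) mod 23 = (-11) mod 23 = 23 - 11 = 12
Mesh after 425 steps: gear-0 tooth 17 meets gear-1 tooth 12

Answer: 17 12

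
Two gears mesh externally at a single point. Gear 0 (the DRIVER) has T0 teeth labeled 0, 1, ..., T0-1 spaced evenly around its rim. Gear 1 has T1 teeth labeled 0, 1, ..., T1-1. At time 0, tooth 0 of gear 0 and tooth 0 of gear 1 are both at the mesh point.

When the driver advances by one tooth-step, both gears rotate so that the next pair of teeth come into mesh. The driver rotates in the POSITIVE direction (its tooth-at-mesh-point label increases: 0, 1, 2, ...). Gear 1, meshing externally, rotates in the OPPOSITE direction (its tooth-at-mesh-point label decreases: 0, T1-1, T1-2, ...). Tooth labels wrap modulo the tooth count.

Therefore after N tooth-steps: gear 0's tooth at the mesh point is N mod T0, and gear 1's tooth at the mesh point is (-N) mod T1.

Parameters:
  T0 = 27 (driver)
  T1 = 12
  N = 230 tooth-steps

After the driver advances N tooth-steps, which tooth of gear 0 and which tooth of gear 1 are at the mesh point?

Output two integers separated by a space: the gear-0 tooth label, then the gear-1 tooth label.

Gear 0 (driver, T0=27): tooth at mesh = N mod T0
  230 = 8 * 27 + 14, so 230 mod 27 = 14
  gear 0 tooth = 14
Gear 1 (driven, T1=12): tooth at mesh = (-N) mod T1
  230 = 19 * 12 + 2, so 230 mod 12 = 2
  (-230) mod 12 = (-2) mod 12 = 12 - 2 = 10
Mesh after 230 steps: gear-0 tooth 14 meets gear-1 tooth 10

Answer: 14 10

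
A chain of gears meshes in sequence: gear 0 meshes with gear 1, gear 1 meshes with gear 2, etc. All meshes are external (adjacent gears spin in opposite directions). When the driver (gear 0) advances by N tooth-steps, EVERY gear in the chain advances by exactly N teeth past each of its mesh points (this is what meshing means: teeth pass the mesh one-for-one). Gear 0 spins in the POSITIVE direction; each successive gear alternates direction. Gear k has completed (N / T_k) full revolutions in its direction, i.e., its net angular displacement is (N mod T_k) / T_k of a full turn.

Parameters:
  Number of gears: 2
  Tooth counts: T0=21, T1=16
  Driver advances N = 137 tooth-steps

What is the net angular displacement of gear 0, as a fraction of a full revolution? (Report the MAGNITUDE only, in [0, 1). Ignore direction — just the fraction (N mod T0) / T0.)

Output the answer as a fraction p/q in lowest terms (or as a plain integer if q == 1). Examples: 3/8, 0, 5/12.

Answer: 11/21

Derivation:
Chain of 2 gears, tooth counts: [21, 16]
  gear 0: T0=21, direction=positive, advance = 137 mod 21 = 11 teeth = 11/21 turn
  gear 1: T1=16, direction=negative, advance = 137 mod 16 = 9 teeth = 9/16 turn
Gear 0: 137 mod 21 = 11
Fraction = 11 / 21 = 11/21 (gcd(11,21)=1) = 11/21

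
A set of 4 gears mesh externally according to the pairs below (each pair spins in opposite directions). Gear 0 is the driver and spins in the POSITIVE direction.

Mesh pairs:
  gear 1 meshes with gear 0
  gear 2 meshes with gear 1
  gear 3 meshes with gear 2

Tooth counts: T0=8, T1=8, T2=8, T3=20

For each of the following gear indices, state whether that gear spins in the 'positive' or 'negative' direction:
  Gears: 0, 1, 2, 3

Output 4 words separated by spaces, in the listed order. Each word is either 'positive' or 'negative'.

Answer: positive negative positive negative

Derivation:
Gear 0 (driver): positive (depth 0)
  gear 1: meshes with gear 0 -> depth 1 -> negative (opposite of gear 0)
  gear 2: meshes with gear 1 -> depth 2 -> positive (opposite of gear 1)
  gear 3: meshes with gear 2 -> depth 3 -> negative (opposite of gear 2)
Queried indices 0, 1, 2, 3 -> positive, negative, positive, negative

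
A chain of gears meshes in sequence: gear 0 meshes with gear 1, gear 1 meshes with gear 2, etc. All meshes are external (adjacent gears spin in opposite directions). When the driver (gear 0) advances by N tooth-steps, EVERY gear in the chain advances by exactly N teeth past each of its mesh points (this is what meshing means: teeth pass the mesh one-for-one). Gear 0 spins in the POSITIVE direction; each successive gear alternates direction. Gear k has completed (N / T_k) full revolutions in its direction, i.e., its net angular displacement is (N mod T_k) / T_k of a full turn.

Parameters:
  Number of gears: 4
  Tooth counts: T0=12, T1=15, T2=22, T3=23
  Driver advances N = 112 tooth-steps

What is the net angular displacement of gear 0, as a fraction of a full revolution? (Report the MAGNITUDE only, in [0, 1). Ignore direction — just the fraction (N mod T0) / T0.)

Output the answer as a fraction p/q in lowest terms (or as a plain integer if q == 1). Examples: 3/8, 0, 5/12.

Chain of 4 gears, tooth counts: [12, 15, 22, 23]
  gear 0: T0=12, direction=positive, advance = 112 mod 12 = 4 teeth = 4/12 turn
  gear 1: T1=15, direction=negative, advance = 112 mod 15 = 7 teeth = 7/15 turn
  gear 2: T2=22, direction=positive, advance = 112 mod 22 = 2 teeth = 2/22 turn
  gear 3: T3=23, direction=negative, advance = 112 mod 23 = 20 teeth = 20/23 turn
Gear 0: 112 mod 12 = 4
Fraction = 4 / 12 = 1/3 (gcd(4,12)=4) = 1/3

Answer: 1/3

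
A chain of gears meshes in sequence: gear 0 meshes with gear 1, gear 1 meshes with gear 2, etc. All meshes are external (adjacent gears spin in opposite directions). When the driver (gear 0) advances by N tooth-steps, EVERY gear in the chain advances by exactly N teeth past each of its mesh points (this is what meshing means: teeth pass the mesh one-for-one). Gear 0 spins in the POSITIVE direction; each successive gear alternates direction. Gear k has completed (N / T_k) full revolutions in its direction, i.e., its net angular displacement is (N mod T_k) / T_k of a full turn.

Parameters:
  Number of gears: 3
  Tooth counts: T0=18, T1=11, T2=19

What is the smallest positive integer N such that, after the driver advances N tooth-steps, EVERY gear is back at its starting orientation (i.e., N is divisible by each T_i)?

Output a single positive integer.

Gear k returns to start when N is a multiple of T_k.
All gears at start simultaneously when N is a common multiple of [18, 11, 19]; the smallest such N is lcm(18, 11, 19).
Start: lcm = T0 = 18
Fold in T1=11: gcd(18, 11) = 1; lcm(18, 11) = 18 * 11 / 1 = 198 / 1 = 198
Fold in T2=19: gcd(198, 19) = 1; lcm(198, 19) = 198 * 19 / 1 = 3762 / 1 = 3762
Full cycle length = 3762

Answer: 3762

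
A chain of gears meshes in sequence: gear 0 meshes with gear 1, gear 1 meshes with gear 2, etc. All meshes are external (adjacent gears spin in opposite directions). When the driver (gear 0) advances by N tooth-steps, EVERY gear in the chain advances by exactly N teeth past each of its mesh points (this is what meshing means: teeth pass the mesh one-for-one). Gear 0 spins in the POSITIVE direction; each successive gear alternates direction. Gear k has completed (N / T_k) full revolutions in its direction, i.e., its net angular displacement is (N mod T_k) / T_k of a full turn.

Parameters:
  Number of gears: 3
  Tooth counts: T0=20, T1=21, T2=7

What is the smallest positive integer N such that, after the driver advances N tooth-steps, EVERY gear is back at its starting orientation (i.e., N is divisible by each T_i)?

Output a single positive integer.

Answer: 420

Derivation:
Gear k returns to start when N is a multiple of T_k.
All gears at start simultaneously when N is a common multiple of [20, 21, 7]; the smallest such N is lcm(20, 21, 7).
Start: lcm = T0 = 20
Fold in T1=21: gcd(20, 21) = 1; lcm(20, 21) = 20 * 21 / 1 = 420 / 1 = 420
Fold in T2=7: gcd(420, 7) = 7; lcm(420, 7) = 420 * 7 / 7 = 2940 / 7 = 420
Full cycle length = 420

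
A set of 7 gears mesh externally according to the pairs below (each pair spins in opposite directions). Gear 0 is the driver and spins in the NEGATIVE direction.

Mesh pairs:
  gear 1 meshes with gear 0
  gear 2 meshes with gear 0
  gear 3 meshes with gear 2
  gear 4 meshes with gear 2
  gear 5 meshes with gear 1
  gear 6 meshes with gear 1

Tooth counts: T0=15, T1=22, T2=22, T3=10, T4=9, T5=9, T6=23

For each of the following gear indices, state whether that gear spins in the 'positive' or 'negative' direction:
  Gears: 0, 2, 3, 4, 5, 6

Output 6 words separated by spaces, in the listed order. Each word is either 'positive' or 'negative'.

Answer: negative positive negative negative negative negative

Derivation:
Gear 0 (driver): negative (depth 0)
  gear 1: meshes with gear 0 -> depth 1 -> positive (opposite of gear 0)
  gear 2: meshes with gear 0 -> depth 1 -> positive (opposite of gear 0)
  gear 3: meshes with gear 2 -> depth 2 -> negative (opposite of gear 2)
  gear 4: meshes with gear 2 -> depth 2 -> negative (opposite of gear 2)
  gear 5: meshes with gear 1 -> depth 2 -> negative (opposite of gear 1)
  gear 6: meshes with gear 1 -> depth 2 -> negative (opposite of gear 1)
Queried indices 0, 2, 3, 4, 5, 6 -> negative, positive, negative, negative, negative, negative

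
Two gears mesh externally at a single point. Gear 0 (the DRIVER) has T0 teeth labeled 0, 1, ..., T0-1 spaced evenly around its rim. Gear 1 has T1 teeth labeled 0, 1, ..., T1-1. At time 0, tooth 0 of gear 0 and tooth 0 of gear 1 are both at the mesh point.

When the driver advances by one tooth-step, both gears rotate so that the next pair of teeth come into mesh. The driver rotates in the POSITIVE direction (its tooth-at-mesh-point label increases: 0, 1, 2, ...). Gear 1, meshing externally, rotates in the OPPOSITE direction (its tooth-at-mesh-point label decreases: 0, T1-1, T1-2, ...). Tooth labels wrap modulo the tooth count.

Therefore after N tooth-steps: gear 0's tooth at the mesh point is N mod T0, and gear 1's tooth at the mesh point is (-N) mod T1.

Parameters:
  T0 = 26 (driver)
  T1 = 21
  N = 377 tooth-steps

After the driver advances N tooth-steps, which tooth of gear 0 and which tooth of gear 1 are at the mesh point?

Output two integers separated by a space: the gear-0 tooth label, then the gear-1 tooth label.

Gear 0 (driver, T0=26): tooth at mesh = N mod T0
  377 = 14 * 26 + 13, so 377 mod 26 = 13
  gear 0 tooth = 13
Gear 1 (driven, T1=21): tooth at mesh = (-N) mod T1
  377 = 17 * 21 + 20, so 377 mod 21 = 20
  (-377) mod 21 = (-20) mod 21 = 21 - 20 = 1
Mesh after 377 steps: gear-0 tooth 13 meets gear-1 tooth 1

Answer: 13 1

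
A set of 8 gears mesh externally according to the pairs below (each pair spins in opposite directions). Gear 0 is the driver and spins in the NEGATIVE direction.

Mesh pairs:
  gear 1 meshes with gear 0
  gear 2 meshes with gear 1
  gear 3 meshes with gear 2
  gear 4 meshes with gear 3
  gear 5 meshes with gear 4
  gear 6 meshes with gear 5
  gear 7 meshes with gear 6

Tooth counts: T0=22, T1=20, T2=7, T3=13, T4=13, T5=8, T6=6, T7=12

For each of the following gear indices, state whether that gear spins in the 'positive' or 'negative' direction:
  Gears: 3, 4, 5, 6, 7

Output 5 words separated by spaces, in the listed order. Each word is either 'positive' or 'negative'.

Gear 0 (driver): negative (depth 0)
  gear 1: meshes with gear 0 -> depth 1 -> positive (opposite of gear 0)
  gear 2: meshes with gear 1 -> depth 2 -> negative (opposite of gear 1)
  gear 3: meshes with gear 2 -> depth 3 -> positive (opposite of gear 2)
  gear 4: meshes with gear 3 -> depth 4 -> negative (opposite of gear 3)
  gear 5: meshes with gear 4 -> depth 5 -> positive (opposite of gear 4)
  gear 6: meshes with gear 5 -> depth 6 -> negative (opposite of gear 5)
  gear 7: meshes with gear 6 -> depth 7 -> positive (opposite of gear 6)
Queried indices 3, 4, 5, 6, 7 -> positive, negative, positive, negative, positive

Answer: positive negative positive negative positive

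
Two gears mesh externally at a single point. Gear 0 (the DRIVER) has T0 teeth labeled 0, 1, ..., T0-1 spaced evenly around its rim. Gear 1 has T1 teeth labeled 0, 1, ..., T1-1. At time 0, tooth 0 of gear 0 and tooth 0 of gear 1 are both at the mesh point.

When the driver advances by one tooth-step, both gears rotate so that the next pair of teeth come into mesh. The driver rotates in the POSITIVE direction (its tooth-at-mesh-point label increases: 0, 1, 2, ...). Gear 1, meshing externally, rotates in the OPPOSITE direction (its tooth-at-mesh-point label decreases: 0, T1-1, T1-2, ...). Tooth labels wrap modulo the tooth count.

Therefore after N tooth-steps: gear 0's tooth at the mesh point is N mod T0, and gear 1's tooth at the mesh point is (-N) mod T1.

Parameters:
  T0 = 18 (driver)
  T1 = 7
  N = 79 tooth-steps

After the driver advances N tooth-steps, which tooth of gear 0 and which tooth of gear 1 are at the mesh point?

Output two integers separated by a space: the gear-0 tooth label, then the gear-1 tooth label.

Gear 0 (driver, T0=18): tooth at mesh = N mod T0
  79 = 4 * 18 + 7, so 79 mod 18 = 7
  gear 0 tooth = 7
Gear 1 (driven, T1=7): tooth at mesh = (-N) mod T1
  79 = 11 * 7 + 2, so 79 mod 7 = 2
  (-79) mod 7 = (-2) mod 7 = 7 - 2 = 5
Mesh after 79 steps: gear-0 tooth 7 meets gear-1 tooth 5

Answer: 7 5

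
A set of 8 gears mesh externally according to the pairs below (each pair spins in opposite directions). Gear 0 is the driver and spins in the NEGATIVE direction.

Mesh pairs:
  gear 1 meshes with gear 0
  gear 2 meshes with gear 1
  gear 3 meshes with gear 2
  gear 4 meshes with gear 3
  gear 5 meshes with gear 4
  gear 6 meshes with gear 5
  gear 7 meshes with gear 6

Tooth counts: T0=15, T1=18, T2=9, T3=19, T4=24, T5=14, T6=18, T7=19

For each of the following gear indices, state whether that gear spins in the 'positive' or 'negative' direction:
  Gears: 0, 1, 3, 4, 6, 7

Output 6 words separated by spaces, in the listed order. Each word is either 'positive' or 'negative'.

Answer: negative positive positive negative negative positive

Derivation:
Gear 0 (driver): negative (depth 0)
  gear 1: meshes with gear 0 -> depth 1 -> positive (opposite of gear 0)
  gear 2: meshes with gear 1 -> depth 2 -> negative (opposite of gear 1)
  gear 3: meshes with gear 2 -> depth 3 -> positive (opposite of gear 2)
  gear 4: meshes with gear 3 -> depth 4 -> negative (opposite of gear 3)
  gear 5: meshes with gear 4 -> depth 5 -> positive (opposite of gear 4)
  gear 6: meshes with gear 5 -> depth 6 -> negative (opposite of gear 5)
  gear 7: meshes with gear 6 -> depth 7 -> positive (opposite of gear 6)
Queried indices 0, 1, 3, 4, 6, 7 -> negative, positive, positive, negative, negative, positive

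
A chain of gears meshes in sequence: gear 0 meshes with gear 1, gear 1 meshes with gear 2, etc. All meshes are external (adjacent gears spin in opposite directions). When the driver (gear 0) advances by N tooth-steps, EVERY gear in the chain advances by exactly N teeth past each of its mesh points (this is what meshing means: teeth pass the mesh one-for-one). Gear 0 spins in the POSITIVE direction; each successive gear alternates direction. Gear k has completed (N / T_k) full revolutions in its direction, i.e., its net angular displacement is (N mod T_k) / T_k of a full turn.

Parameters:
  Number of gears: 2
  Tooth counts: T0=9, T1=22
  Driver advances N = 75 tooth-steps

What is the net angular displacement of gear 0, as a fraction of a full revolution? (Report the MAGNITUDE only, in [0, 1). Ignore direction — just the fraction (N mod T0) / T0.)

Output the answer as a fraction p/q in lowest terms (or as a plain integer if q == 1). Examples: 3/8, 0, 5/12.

Chain of 2 gears, tooth counts: [9, 22]
  gear 0: T0=9, direction=positive, advance = 75 mod 9 = 3 teeth = 3/9 turn
  gear 1: T1=22, direction=negative, advance = 75 mod 22 = 9 teeth = 9/22 turn
Gear 0: 75 mod 9 = 3
Fraction = 3 / 9 = 1/3 (gcd(3,9)=3) = 1/3

Answer: 1/3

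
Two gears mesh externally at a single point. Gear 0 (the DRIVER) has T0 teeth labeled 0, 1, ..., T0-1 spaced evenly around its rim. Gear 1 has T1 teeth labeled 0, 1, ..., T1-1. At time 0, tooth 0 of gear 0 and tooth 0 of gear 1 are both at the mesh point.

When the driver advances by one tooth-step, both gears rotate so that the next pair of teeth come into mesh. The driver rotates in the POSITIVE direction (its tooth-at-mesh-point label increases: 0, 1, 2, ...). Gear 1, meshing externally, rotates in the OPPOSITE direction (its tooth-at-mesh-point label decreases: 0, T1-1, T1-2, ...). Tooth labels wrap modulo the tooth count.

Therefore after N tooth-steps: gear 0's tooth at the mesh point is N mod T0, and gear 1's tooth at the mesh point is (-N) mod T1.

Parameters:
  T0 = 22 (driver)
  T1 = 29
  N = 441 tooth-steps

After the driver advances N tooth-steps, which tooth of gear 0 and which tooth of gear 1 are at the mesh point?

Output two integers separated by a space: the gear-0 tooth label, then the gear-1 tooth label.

Answer: 1 23

Derivation:
Gear 0 (driver, T0=22): tooth at mesh = N mod T0
  441 = 20 * 22 + 1, so 441 mod 22 = 1
  gear 0 tooth = 1
Gear 1 (driven, T1=29): tooth at mesh = (-N) mod T1
  441 = 15 * 29 + 6, so 441 mod 29 = 6
  (-441) mod 29 = (-6) mod 29 = 29 - 6 = 23
Mesh after 441 steps: gear-0 tooth 1 meets gear-1 tooth 23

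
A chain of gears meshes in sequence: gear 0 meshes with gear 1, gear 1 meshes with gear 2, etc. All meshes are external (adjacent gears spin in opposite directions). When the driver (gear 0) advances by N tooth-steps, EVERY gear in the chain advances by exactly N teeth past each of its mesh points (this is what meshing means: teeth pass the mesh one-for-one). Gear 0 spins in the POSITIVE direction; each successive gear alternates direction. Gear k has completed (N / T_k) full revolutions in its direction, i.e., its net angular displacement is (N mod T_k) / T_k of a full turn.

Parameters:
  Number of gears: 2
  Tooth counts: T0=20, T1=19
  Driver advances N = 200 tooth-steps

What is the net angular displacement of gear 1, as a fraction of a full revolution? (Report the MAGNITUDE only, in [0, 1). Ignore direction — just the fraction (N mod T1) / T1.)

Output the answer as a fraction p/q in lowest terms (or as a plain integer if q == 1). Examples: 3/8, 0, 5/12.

Chain of 2 gears, tooth counts: [20, 19]
  gear 0: T0=20, direction=positive, advance = 200 mod 20 = 0 teeth = 0/20 turn
  gear 1: T1=19, direction=negative, advance = 200 mod 19 = 10 teeth = 10/19 turn
Gear 1: 200 mod 19 = 10
Fraction = 10 / 19 = 10/19 (gcd(10,19)=1) = 10/19

Answer: 10/19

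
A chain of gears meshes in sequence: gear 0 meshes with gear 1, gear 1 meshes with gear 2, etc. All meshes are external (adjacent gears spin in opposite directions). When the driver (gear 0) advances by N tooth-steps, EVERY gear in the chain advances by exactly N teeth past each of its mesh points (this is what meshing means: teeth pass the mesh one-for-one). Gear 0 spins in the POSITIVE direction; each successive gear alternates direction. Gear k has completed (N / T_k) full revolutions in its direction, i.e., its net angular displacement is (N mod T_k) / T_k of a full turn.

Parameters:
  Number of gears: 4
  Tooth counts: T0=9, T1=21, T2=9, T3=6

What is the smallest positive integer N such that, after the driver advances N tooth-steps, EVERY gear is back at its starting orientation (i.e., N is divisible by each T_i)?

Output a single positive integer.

Gear k returns to start when N is a multiple of T_k.
All gears at start simultaneously when N is a common multiple of [9, 21, 9, 6]; the smallest such N is lcm(9, 21, 9, 6).
Start: lcm = T0 = 9
Fold in T1=21: gcd(9, 21) = 3; lcm(9, 21) = 9 * 21 / 3 = 189 / 3 = 63
Fold in T2=9: gcd(63, 9) = 9; lcm(63, 9) = 63 * 9 / 9 = 567 / 9 = 63
Fold in T3=6: gcd(63, 6) = 3; lcm(63, 6) = 63 * 6 / 3 = 378 / 3 = 126
Full cycle length = 126

Answer: 126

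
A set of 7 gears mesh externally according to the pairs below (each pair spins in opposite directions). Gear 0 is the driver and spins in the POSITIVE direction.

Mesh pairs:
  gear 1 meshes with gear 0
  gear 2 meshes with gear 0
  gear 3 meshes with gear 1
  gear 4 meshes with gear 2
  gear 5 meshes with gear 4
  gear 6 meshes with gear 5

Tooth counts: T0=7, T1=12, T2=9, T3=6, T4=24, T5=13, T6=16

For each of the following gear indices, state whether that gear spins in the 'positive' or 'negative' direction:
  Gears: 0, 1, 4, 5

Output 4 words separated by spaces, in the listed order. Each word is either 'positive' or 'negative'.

Gear 0 (driver): positive (depth 0)
  gear 1: meshes with gear 0 -> depth 1 -> negative (opposite of gear 0)
  gear 2: meshes with gear 0 -> depth 1 -> negative (opposite of gear 0)
  gear 3: meshes with gear 1 -> depth 2 -> positive (opposite of gear 1)
  gear 4: meshes with gear 2 -> depth 2 -> positive (opposite of gear 2)
  gear 5: meshes with gear 4 -> depth 3 -> negative (opposite of gear 4)
  gear 6: meshes with gear 5 -> depth 4 -> positive (opposite of gear 5)
Queried indices 0, 1, 4, 5 -> positive, negative, positive, negative

Answer: positive negative positive negative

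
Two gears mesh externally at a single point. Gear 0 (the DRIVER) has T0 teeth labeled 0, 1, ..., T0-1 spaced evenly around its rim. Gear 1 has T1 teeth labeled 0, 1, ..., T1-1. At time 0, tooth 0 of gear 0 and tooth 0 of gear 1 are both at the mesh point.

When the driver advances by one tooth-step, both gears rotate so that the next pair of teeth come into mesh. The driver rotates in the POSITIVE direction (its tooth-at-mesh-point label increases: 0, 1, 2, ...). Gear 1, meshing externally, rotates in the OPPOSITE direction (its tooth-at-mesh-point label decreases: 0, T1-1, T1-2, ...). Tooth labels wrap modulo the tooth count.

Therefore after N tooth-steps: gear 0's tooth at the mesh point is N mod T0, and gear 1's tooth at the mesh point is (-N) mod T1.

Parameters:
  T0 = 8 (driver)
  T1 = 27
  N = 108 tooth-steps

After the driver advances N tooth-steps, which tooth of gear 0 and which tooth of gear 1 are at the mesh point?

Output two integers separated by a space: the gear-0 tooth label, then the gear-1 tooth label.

Gear 0 (driver, T0=8): tooth at mesh = N mod T0
  108 = 13 * 8 + 4, so 108 mod 8 = 4
  gear 0 tooth = 4
Gear 1 (driven, T1=27): tooth at mesh = (-N) mod T1
  108 = 4 * 27 + 0, so 108 mod 27 = 0
  (-108) mod 27 = 0
Mesh after 108 steps: gear-0 tooth 4 meets gear-1 tooth 0

Answer: 4 0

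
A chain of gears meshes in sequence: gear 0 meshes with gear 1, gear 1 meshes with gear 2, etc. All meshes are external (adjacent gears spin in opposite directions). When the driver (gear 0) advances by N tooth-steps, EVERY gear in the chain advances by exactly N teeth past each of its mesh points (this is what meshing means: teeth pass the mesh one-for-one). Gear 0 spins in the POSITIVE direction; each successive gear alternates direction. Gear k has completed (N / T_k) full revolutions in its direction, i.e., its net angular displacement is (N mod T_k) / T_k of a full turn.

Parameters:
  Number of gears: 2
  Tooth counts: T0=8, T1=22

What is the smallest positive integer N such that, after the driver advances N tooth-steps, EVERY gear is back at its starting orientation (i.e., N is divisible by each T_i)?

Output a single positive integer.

Gear k returns to start when N is a multiple of T_k.
All gears at start simultaneously when N is a common multiple of [8, 22]; the smallest such N is lcm(8, 22).
Start: lcm = T0 = 8
Fold in T1=22: gcd(8, 22) = 2; lcm(8, 22) = 8 * 22 / 2 = 176 / 2 = 88
Full cycle length = 88

Answer: 88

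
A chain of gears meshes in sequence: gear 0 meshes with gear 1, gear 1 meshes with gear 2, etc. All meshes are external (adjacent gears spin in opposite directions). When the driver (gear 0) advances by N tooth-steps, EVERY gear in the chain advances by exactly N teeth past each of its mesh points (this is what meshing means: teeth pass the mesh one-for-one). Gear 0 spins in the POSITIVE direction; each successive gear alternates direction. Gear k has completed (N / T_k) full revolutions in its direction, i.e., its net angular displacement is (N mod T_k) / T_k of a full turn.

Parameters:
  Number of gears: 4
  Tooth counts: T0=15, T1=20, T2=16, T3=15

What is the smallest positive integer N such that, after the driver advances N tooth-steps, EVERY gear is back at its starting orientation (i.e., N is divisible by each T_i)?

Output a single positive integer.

Answer: 240

Derivation:
Gear k returns to start when N is a multiple of T_k.
All gears at start simultaneously when N is a common multiple of [15, 20, 16, 15]; the smallest such N is lcm(15, 20, 16, 15).
Start: lcm = T0 = 15
Fold in T1=20: gcd(15, 20) = 5; lcm(15, 20) = 15 * 20 / 5 = 300 / 5 = 60
Fold in T2=16: gcd(60, 16) = 4; lcm(60, 16) = 60 * 16 / 4 = 960 / 4 = 240
Fold in T3=15: gcd(240, 15) = 15; lcm(240, 15) = 240 * 15 / 15 = 3600 / 15 = 240
Full cycle length = 240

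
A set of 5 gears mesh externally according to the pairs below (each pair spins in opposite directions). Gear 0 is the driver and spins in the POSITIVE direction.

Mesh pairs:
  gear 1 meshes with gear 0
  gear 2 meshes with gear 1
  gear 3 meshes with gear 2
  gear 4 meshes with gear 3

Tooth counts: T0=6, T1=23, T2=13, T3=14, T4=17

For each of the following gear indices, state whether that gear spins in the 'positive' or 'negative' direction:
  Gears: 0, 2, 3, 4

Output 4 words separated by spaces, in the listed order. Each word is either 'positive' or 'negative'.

Answer: positive positive negative positive

Derivation:
Gear 0 (driver): positive (depth 0)
  gear 1: meshes with gear 0 -> depth 1 -> negative (opposite of gear 0)
  gear 2: meshes with gear 1 -> depth 2 -> positive (opposite of gear 1)
  gear 3: meshes with gear 2 -> depth 3 -> negative (opposite of gear 2)
  gear 4: meshes with gear 3 -> depth 4 -> positive (opposite of gear 3)
Queried indices 0, 2, 3, 4 -> positive, positive, negative, positive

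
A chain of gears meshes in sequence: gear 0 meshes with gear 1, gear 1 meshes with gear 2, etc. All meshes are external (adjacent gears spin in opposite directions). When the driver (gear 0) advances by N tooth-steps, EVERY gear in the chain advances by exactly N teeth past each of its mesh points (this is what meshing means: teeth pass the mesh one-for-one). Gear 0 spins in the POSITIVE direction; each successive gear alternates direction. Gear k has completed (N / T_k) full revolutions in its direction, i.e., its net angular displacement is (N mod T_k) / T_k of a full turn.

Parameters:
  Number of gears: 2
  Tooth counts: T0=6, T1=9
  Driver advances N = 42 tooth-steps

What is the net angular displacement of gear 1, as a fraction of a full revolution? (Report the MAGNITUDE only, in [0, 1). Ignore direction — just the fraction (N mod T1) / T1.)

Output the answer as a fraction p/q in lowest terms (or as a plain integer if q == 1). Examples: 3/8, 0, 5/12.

Answer: 2/3

Derivation:
Chain of 2 gears, tooth counts: [6, 9]
  gear 0: T0=6, direction=positive, advance = 42 mod 6 = 0 teeth = 0/6 turn
  gear 1: T1=9, direction=negative, advance = 42 mod 9 = 6 teeth = 6/9 turn
Gear 1: 42 mod 9 = 6
Fraction = 6 / 9 = 2/3 (gcd(6,9)=3) = 2/3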